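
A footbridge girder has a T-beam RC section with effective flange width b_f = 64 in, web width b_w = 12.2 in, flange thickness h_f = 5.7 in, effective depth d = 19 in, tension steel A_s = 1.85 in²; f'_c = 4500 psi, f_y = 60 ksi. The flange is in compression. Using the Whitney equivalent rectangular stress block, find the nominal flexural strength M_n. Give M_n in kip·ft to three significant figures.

M_n ≈ 174 kip·ft

Tension: T = A_s f_y = 1.85 × 60 = 111 kips.
Try a within the flange: a = T/(0.85 f'_c b_f) = 111/(0.85 × 4.5 × 64) = 0.453 in.
Since a = 0.453 ≤ h_f = 5.7 in, the stress block lies entirely in the flange; analyse as a rectangular beam of width b_f.
M_n = T(d − a/2) = 111 × (19 − 0.2265) = 2083.9 kip·in.
M_n = 2083.9/12 = 173.66 kip·ft.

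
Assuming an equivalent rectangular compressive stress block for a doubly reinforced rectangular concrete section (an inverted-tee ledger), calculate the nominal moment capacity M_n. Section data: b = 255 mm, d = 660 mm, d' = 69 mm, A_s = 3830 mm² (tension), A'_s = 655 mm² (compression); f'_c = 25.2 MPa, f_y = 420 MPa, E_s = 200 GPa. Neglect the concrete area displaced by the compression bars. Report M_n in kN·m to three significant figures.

M_n ≈ 880 kN·m

Assume both tension and compression steel yield.
Net tension couple steel: A_s − A'_s = 3175 mm².
a = (A_s − A'_s) f_y / (0.85 f'_c b) = 1333500/(0.85 × 25.2 × 255) = 244.14 mm.
c = a/β₁ = 244.14/0.85 = 287.22 mm; ε'_s = 0.003(c − d')/c = 0.0023 ≥ f_y/E_s = 0.0021, so compression steel does yield.
M_n = (A_s − A'_s) f_y (d − a/2) + A'_s f_y (d − d') = [1333500 × (660 − 122.07) + 275100 × (660 − 69)] × 10⁻⁶ = 717.33 + 162.58 = 879.91 kN·m.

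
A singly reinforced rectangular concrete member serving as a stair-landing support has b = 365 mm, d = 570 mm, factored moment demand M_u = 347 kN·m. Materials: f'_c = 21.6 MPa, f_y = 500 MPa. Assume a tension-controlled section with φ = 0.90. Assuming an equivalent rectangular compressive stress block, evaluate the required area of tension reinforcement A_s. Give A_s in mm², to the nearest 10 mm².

A_s ≈ 1500 mm²

M_n = M_u/φ = 347/0.90 = 385.556 kN·m.
With M_n = 0.85 f'_c a b (d − a/2), solve the quadratic for a:
a = d − √(d² − 2M_n/(0.85 f'_c b)) = 570 − √(570² − 2 × 385.556×10⁶/(0.85 × 21.6 × 365)) = 111.93 mm.
A_s = 0.85 f'_c a b / f_y = 0.85 × 21.6 × 111.93 × 365 / 500 = 1500.2 mm².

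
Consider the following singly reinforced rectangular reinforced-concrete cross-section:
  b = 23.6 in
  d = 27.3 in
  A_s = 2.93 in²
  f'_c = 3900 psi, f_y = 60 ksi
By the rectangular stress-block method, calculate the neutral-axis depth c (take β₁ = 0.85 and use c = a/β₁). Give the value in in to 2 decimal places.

c ≈ 2.64 in

T = A_s f_y = 2.93 × 60 = 175.8 kips.
a = T/(0.85 f'_c b) = 175.8/(0.85 × 3.9 × 23.6) = 2.2471 in.
With β₁ = 0.85, c = a/β₁ = 2.2471/0.85 = 2.64 in.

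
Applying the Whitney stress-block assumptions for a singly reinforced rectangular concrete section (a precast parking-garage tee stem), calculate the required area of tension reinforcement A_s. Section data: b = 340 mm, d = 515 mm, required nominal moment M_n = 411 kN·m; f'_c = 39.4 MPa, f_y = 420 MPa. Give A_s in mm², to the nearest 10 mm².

With M_n = 0.85 f'_c a b (d − a/2), solve the quadratic for a:
a = d − √(d² − 2M_n/(0.85 f'_c b)) = 515 − √(515² − 2 × 411×10⁶/(0.85 × 39.4 × 340)) = 75.64 mm.
A_s = 0.85 f'_c a b / f_y = 0.85 × 39.4 × 75.64 × 340 / 420 = 2050.7 mm².

A_s ≈ 2050 mm²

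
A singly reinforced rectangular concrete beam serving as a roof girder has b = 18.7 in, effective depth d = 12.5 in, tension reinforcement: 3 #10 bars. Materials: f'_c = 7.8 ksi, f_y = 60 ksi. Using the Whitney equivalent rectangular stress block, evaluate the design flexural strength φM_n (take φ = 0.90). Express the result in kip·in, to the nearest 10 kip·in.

A_s = 3 × 1.27 = 3.81 in².
T = A_s f_y = 3.81 × 60 = 228.6 kips.
a = T/(0.85 f'_c b) = 228.6/(0.85 × 7.8 × 18.7) = 1.844 in.
M_n = T(d − a/2) = 228.6 × (12.5 − 0.922) = 2646.7 kip·in.
φM_n = 0.90 × 2646.7 = 2382.0 kip·in.

φM_n ≈ 2380 kip·in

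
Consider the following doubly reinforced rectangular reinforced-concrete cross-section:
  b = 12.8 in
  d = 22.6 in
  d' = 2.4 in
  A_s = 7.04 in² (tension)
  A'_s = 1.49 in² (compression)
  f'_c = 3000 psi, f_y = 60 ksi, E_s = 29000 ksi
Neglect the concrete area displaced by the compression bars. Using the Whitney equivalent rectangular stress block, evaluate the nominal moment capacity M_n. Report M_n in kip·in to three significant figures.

M_n ≈ 7630 kip·in

Assume both steels yield.
a = (A_s − A'_s) f_y/(0.85 f'_c b) = (7.04 − 1.49) × 60/(0.85 × 3 × 12.8) = 10.202 in.
c = a/β₁ = 10.202/0.85 = 12.002 in; ε'_s = 0.003(c − d')/c = 0.0024 ≥ ε_y = 0.0021, so the compression steel yields.
M_n = (A_s − A'_s) f_y (d − a/2) + A'_s f_y (d − d') = 333 × (22.6 − 5.101) + 89.4 × (22.6 − 2.4) = 5827.2 + 1805.9 = 7633.1 kip·in.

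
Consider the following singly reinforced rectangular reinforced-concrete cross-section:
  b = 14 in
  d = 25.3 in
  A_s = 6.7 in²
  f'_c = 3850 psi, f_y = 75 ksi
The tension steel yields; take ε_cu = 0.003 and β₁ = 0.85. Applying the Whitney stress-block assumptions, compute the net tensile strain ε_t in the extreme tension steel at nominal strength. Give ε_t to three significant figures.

a = A_s f_y/(0.85 f'_c b) = 10.968 in.
β₁ = 0.85, so c = a/β₁ = 10.968/0.85 = 12.904 in.
From the linear strain diagram with ε_cu = 0.003: ε_t = 0.003 (d − c)/c = 0.003 × (25.3 − 12.904)/12.904 = 0.00288.
ε_t < 0.004 — the section is over-reinforced for flexure under ACI limits.

ε_t ≈ 0.00288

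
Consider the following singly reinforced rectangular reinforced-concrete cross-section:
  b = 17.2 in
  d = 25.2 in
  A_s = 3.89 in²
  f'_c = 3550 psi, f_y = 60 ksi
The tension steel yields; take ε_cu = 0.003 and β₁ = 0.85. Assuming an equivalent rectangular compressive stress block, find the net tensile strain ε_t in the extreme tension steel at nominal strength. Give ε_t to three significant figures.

a = A_s f_y/(0.85 f'_c b) = 4.497 in.
β₁ = 0.85, so c = a/β₁ = 4.497/0.85 = 5.291 in.
From the linear strain diagram with ε_cu = 0.003: ε_t = 0.003 (d − c)/c = 0.003 × (25.2 − 5.291)/5.291 = 0.0113.
Since ε_t ≥ 0.005, the section is tension-controlled.

ε_t ≈ 0.0113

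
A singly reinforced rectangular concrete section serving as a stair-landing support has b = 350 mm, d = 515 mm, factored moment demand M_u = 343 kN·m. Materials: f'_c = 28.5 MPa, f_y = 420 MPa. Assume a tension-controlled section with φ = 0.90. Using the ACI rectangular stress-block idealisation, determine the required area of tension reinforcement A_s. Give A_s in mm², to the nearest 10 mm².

A_s ≈ 1940 mm²

M_n = M_u/φ = 343/0.90 = 381.111 kN·m.
With M_n = 0.85 f'_c a b (d − a/2), solve the quadratic for a:
a = d − √(d² − 2M_n/(0.85 f'_c b)) = 515 − √(515² − 2 × 381.111×10⁶/(0.85 × 28.5 × 350)) = 96.28 mm.
A_s = 0.85 f'_c a b / f_y = 0.85 × 28.5 × 96.28 × 350 / 420 = 1943.7 mm².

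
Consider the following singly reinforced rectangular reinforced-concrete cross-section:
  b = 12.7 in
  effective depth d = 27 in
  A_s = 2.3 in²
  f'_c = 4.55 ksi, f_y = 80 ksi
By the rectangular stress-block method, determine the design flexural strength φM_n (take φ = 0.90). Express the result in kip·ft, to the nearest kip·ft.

T = A_s f_y = 2.3 × 80 = 184 kips.
a = T/(0.85 f'_c b) = 184/(0.85 × 4.55 × 12.7) = 3.746 in.
M_n = T(d − a/2) = 184 × (27 − 1.873) = 4623.4 kip·in = 4623.4/12 = 385.28 kip·ft.
φM_n = 0.90 × 385.28 = 346.75 kip·ft.

φM_n ≈ 347 kip·ft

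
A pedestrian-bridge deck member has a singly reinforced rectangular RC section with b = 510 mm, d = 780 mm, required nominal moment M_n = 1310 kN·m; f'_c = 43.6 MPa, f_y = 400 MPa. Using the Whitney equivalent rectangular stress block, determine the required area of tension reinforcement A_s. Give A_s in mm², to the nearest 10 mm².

A_s ≈ 4470 mm²

With M_n = 0.85 f'_c a b (d − a/2), solve the quadratic for a:
a = d − √(d² − 2M_n/(0.85 f'_c b)) = 780 − √(780² − 2 × 1310×10⁶/(0.85 × 43.6 × 510)) = 94.59 mm.
A_s = 0.85 f'_c a b / f_y = 0.85 × 43.6 × 94.59 × 510 / 400 = 4469.5 mm².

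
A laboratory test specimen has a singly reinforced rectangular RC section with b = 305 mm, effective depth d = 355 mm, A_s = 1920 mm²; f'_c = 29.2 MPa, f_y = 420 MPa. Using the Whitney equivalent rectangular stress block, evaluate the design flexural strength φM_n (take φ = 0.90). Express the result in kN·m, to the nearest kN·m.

T = A_s f_y = 1920 × 420 = 806400 N = 806.4 kN.
From C = T: a = T/(0.85 f'_c b) = 806400/(0.85 × 29.2 × 305) = 106.52 mm.
M_n = T(d − a/2) = 806.4 kN × (355 − 53.26) mm = 243.32 kN·m.
φM_n = 0.90 × 243.32 = 218.99 kN·m.

φM_n ≈ 219 kN·m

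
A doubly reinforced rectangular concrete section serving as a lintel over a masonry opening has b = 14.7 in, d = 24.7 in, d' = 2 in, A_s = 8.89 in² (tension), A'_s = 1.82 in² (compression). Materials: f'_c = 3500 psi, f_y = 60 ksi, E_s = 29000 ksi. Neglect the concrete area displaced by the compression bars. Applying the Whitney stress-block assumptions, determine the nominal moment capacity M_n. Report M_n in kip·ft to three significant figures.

M_n ≈ 908 kip·ft

Assume both steels yield.
a = (A_s − A'_s) f_y/(0.85 f'_c b) = (8.89 − 1.82) × 60/(0.85 × 3.5 × 14.7) = 9.700 in.
c = a/β₁ = 9.700/0.85 = 11.412 in; ε'_s = 0.003(c − d')/c = 0.0025 ≥ ε_y = 0.0021, so the compression steel yields.
M_n = (A_s − A'_s) f_y (d − a/2) + A'_s f_y (d − d') = 424.2 × (24.7 − 4.85) + 109.2 × (24.7 − 2) = 8420.4 + 2478.8 = 10899.2 kip·in = 10899.2/12 = 908.27 kip·ft.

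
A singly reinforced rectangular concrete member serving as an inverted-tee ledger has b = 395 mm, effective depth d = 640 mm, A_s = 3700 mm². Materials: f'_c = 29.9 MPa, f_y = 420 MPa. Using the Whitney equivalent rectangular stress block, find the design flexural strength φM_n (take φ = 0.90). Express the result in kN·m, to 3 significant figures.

T = A_s f_y = 3700 × 420 = 1554000 N = 1554 kN.
From C = T: a = T/(0.85 f'_c b) = 1554000/(0.85 × 29.9 × 395) = 154.80 mm.
M_n = T(d − a/2) = 1554 kN × (640 − 77.4) mm = 874.28 kN·m.
φM_n = 0.90 × 874.28 = 786.85 kN·m.

φM_n ≈ 787 kN·m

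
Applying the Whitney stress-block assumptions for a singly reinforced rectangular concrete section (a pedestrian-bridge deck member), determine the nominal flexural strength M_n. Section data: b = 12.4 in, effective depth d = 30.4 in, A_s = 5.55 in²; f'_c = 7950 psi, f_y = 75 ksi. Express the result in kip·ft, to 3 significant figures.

M_n ≈ 968 kip·ft

T = A_s f_y = 5.55 × 75 = 416.25 kips.
a = T/(0.85 f'_c b) = 416.25/(0.85 × 7.95 × 12.4) = 4.968 in.
M_n = T(d − a/2) = 416.25 × (30.4 − 2.484) = 11620.0 kip·in = 11620.0/12 = 968.33 kip·ft.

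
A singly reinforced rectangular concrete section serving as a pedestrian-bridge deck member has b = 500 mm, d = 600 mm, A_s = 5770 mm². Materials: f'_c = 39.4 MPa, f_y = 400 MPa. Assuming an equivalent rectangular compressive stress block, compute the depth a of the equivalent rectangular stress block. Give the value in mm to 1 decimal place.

a ≈ 137.8 mm

T = A_s f_y = 5770 × 400 = 2308000 N = 2308 kN.
Setting C = 0.85 f'_c a b equal to T: a = 2308000/(0.85 × 39.4 × 500) = 137.8 mm.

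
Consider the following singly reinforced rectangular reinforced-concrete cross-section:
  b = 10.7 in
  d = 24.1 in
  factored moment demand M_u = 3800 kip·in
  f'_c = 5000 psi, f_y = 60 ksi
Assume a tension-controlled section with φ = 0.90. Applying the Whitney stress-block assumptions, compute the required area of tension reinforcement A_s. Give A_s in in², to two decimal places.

A_s ≈ 3.20 in²

M_n = M_u/φ = 3800/0.90 = 4222.22 kip·in.
From M_n = 0.85 f'_c a b (d − a/2):
a = d − √(d² − 2M_n/(0.85 f'_c b)) = 24.1 − √(24.1² − 2 × 4222.22/(0.85 × 5 × 10.7)) = 4.222 in.
A_s = 0.85 f'_c a b / f_y = 0.85 × 5 × 4.222 × 10.7 / 60 = 3.200 in².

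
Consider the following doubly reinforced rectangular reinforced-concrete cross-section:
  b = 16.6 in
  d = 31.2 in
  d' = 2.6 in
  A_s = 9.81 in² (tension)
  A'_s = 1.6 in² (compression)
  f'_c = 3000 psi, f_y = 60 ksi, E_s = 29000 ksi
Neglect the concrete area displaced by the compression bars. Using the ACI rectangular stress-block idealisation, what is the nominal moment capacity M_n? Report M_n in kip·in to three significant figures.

M_n ≈ 15200 kip·in

Assume both steels yield.
a = (A_s − A'_s) f_y/(0.85 f'_c b) = (9.81 − 1.6) × 60/(0.85 × 3 × 16.6) = 11.637 in.
c = a/β₁ = 11.637/0.85 = 13.691 in; ε'_s = 0.003(c − d')/c = 0.0024 ≥ ε_y = 0.0021, so the compression steel yields.
M_n = (A_s − A'_s) f_y (d − a/2) + A'_s f_y (d − d') = 492.6 × (31.2 − 5.8185) + 96 × (31.2 − 2.6) = 12502.9 + 2745.6 = 15248.5 kip·in.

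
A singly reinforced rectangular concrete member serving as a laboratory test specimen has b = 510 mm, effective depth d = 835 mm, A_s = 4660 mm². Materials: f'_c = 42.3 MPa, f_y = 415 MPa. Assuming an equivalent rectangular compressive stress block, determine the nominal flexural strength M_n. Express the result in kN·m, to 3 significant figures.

M_n ≈ 1510 kN·m

T = A_s f_y = 4660 × 415 = 1933900 N = 1933.9 kN.
From C = T: a = T/(0.85 f'_c b) = 1933900/(0.85 × 42.3 × 510) = 105.46 mm.
M_n = T(d − a/2) = 1933.9 kN × (835 − 52.73) mm = 1512.83 kN·m.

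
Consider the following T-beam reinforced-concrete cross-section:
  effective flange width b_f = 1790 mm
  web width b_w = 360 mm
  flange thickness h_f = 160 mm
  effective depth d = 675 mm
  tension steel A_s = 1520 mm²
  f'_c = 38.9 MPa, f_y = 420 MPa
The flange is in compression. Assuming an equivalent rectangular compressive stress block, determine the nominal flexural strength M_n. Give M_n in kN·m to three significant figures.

M_n ≈ 427 kN·m

Tension: T = A_s f_y = 1520 × 420 = 638400 N.
Try a within the flange: a = T/(0.85 f'_c b_f) = 638400/(0.85 × 38.9 × 1790) = 10.79 mm.
Since a = 10.79 ≤ h_f = 160 mm, the stress block lies entirely in the flange; analyse as a rectangular beam of width b_f.
M_n = T(d − a/2) = 638400 × (675 − 5.395) = 427.48 × 10⁶ N·mm.
M_n = 427.48 kN·m.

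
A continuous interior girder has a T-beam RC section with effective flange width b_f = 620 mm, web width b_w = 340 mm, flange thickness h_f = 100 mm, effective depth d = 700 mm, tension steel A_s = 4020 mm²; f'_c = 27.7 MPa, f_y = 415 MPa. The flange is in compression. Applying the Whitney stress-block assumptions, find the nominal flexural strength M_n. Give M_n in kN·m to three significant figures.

M_n ≈ 1070 kN·m

Tension: T = A_s f_y = 4020 × 415 = 1668300 N.
Try a within the flange: a = T/(0.85 f'_c b_f) = 1668300/(0.85 × 27.7 × 620) = 114.28 mm.
a = 114.28 > h_f = 100 mm: the block extends into the web. Split into flange-overhang and web parts.
C_f = 0.85 f'_c (b_f − b_w) h_f = 0.85 × 27.7 × (620 − 340) × 100 = 659260 N.
Remaining web compression depth: a_w = (T − C_f)/(0.85 f'_c b_w) = (1668300 − 659260)/(0.85 × 27.7 × 340) = 126.05 mm.
M_n = C_f(d − h_f/2) + (T − C_f)(d − a_w/2) = 659260 × (700 − 50) + 1009040 × (700 − 63.025) = 428.52 + 642.73 = 1071.25 × 10⁶ N·mm.
M_n = 1071.25 kN·m.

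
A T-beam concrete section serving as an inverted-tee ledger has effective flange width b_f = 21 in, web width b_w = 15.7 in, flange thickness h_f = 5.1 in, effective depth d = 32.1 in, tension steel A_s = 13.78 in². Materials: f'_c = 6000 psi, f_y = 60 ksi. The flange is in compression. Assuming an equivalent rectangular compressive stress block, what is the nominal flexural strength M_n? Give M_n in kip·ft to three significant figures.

Tension: T = A_s f_y = 13.78 × 60 = 826.8 kips.
Try a within the flange: a = T/(0.85 f'_c b_f) = 826.8/(0.85 × 6 × 21) = 7.720 in.
a = 7.720 > h_f = 5.1 in: the block extends into the web. Split into flange-overhang and web parts.
C_f = 0.85 f'_c (b_f − b_w) h_f = 0.85 × 6 × (21 − 15.7) × 5.1 = 137.9 kips.
Remaining web compression depth: a_w = (T − C_f)/(0.85 f'_c b_w) = (826.8 − 137.9)/(0.85 × 6 × 15.7) = 8.604 in.
M_n = C_f(d − h_f/2) + (T − C_f)(d − a_w/2) = 137.9 × (32.1 − 2.55) + 688.9 × (32.1 − 4.302) = 4074.9 + 19150.0 = 23224.9 kip·in.
M_n = 23224.9/12 = 1935.41 kip·ft.

M_n ≈ 1940 kip·ft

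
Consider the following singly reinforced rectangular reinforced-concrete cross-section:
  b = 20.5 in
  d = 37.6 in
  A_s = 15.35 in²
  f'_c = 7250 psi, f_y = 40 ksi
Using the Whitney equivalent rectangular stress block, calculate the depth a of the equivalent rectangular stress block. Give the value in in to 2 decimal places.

a ≈ 4.86 in

T = A_s f_y = 15.35 × 40 = 614 kips.
a = T/(0.85 f'_c b) = 614/(0.85 × 7.25 × 20.5) = 4.86 in.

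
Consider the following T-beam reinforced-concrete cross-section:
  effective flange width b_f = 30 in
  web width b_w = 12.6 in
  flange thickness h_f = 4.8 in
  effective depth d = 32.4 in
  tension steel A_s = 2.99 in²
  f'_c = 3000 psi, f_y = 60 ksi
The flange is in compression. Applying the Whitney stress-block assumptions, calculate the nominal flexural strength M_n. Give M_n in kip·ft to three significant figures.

M_n ≈ 467 kip·ft

Tension: T = A_s f_y = 2.99 × 60 = 179.4 kips.
Try a within the flange: a = T/(0.85 f'_c b_f) = 179.4/(0.85 × 3 × 30) = 2.345 in.
Since a = 2.345 ≤ h_f = 4.8 in, the stress block lies entirely in the flange; analyse as a rectangular beam of width b_f.
M_n = T(d − a/2) = 179.4 × (32.4 − 1.1725) = 5602.2 kip·in.
M_n = 5602.2/12 = 466.85 kip·ft.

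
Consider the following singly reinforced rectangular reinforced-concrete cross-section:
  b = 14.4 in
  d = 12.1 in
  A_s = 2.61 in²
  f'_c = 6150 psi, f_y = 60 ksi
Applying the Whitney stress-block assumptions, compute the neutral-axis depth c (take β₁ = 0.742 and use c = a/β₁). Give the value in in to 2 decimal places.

c ≈ 2.80 in

T = A_s f_y = 2.61 × 60 = 156.6 kips.
a = T/(0.85 f'_c b) = 156.6/(0.85 × 6.15 × 14.4) = 2.0803 in.
With β₁ = 0.742, c = a/β₁ = 2.0803/0.742 = 2.80 in.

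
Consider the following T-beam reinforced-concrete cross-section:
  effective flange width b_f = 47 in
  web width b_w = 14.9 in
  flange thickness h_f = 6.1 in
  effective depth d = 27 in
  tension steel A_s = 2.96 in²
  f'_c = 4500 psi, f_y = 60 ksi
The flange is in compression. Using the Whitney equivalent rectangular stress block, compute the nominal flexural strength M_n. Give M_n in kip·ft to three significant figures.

M_n ≈ 392 kip·ft

Tension: T = A_s f_y = 2.96 × 60 = 177.6 kips.
Try a within the flange: a = T/(0.85 f'_c b_f) = 177.6/(0.85 × 4.5 × 47) = 0.988 in.
Since a = 0.988 ≤ h_f = 6.1 in, the stress block lies entirely in the flange; analyse as a rectangular beam of width b_f.
M_n = T(d − a/2) = 177.6 × (27 − 0.494) = 4707.5 kip·in.
M_n = 4707.5/12 = 392.29 kip·ft.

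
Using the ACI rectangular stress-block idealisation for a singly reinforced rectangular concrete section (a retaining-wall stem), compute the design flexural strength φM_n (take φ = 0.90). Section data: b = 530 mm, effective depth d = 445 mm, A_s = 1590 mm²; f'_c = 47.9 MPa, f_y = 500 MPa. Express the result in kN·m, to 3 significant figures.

T = A_s f_y = 1590 × 500 = 795000 N = 795 kN.
From C = T: a = T/(0.85 f'_c b) = 795000/(0.85 × 47.9 × 530) = 36.84 mm.
M_n = T(d − a/2) = 795 kN × (445 − 18.42) mm = 339.13 kN·m.
φM_n = 0.90 × 339.13 = 305.22 kN·m.

φM_n ≈ 305 kN·m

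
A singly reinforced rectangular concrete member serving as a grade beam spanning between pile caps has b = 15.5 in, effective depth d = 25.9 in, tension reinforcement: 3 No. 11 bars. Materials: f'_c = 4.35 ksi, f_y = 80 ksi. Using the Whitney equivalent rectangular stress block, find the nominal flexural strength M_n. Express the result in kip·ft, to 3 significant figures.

A_s = 3 × 1.56 = 4.68 in².
T = A_s f_y = 4.68 × 80 = 374.4 kips.
a = T/(0.85 f'_c b) = 374.4/(0.85 × 4.35 × 15.5) = 6.533 in.
M_n = T(d − a/2) = 374.4 × (25.9 − 3.2665) = 8474.0 kip·in = 8474.0/12 = 706.17 kip·ft.

M_n ≈ 706 kip·ft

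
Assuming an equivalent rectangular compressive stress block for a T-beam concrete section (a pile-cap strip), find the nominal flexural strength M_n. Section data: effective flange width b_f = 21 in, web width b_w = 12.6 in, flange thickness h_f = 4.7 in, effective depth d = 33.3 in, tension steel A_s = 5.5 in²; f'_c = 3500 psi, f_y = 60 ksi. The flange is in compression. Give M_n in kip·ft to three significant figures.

Tension: T = A_s f_y = 5.5 × 60 = 330 kips.
Try a within the flange: a = T/(0.85 f'_c b_f) = 330/(0.85 × 3.5 × 21) = 5.282 in.
a = 5.282 > h_f = 4.7 in: the block extends into the web. Split into flange-overhang and web parts.
C_f = 0.85 f'_c (b_f − b_w) h_f = 0.85 × 3.5 × (21 − 12.6) × 4.7 = 117.5 kips.
Remaining web compression depth: a_w = (T − C_f)/(0.85 f'_c b_w) = (330 − 117.5)/(0.85 × 3.5 × 12.6) = 5.669 in.
M_n = C_f(d − h_f/2) + (T − C_f)(d − a_w/2) = 117.5 × (33.3 − 2.35) + 212.5 × (33.3 − 2.8345) = 3636.6 + 6473.9 = 10110.5 kip·in.
M_n = 10110.5/12 = 842.54 kip·ft.

M_n ≈ 843 kip·ft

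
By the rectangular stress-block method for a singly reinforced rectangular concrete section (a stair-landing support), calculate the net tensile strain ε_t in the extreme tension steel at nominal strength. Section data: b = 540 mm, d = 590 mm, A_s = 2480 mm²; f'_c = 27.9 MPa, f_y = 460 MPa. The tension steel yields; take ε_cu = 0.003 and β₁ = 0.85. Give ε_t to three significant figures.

a = A_s f_y/(0.85 f'_c b) = 89.08 mm.
β₁ = 0.85, so c = a/β₁ = 89.08/0.85 = 104.80 mm.
From the linear strain diagram with ε_cu = 0.003: ε_t = 0.003 (d − c)/c = 0.003 × (590 − 104.80)/104.80 = 0.0139.
Since ε_t ≥ 0.005, the section is tension-controlled.

ε_t ≈ 0.0139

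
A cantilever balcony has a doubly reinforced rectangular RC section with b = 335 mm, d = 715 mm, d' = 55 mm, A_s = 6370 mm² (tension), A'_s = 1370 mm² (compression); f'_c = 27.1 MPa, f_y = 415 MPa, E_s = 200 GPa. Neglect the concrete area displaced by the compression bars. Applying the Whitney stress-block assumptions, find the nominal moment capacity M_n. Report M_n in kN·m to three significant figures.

M_n ≈ 1580 kN·m

Assume both tension and compression steel yield.
Net tension couple steel: A_s − A'_s = 5000 mm².
a = (A_s − A'_s) f_y / (0.85 f'_c b) = 2075000/(0.85 × 27.1 × 335) = 268.90 mm.
c = a/β₁ = 268.90/0.85 = 316.35 mm; ε'_s = 0.003(c − d')/c = 0.0025 ≥ f_y/E_s = 0.0021, so compression steel does yield.
M_n = (A_s − A'_s) f_y (d − a/2) + A'_s f_y (d − d') = [2075000 × (715 − 134.45) + 568550 × (715 − 55)] × 10⁻⁶ = 1204.64 + 375.24 = 1579.88 kN·m.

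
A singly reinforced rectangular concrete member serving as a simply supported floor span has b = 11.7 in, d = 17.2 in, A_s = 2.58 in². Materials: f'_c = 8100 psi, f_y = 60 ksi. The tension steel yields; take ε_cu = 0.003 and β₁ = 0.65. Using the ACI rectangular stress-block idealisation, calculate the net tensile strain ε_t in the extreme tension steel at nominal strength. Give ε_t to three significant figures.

a = A_s f_y/(0.85 f'_c b) = 1.922 in.
β₁ = 0.65, so c = a/β₁ = 1.922/0.65 = 2.957 in.
From the linear strain diagram with ε_cu = 0.003: ε_t = 0.003 (d − c)/c = 0.003 × (17.2 − 2.957)/2.957 = 0.0145.
Since ε_t ≥ 0.005, the section is tension-controlled.

ε_t ≈ 0.0145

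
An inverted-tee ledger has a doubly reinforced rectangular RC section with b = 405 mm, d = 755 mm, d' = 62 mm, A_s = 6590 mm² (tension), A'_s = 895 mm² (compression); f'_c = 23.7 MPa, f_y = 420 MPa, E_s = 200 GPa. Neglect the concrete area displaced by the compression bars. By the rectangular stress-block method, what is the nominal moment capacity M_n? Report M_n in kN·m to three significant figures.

Assume both tension and compression steel yield.
Net tension couple steel: A_s − A'_s = 5695 mm².
a = (A_s − A'_s) f_y / (0.85 f'_c b) = 2391900/(0.85 × 23.7 × 405) = 293.17 mm.
c = a/β₁ = 293.17/0.85 = 344.91 mm; ε'_s = 0.003(c − d')/c = 0.0025 ≥ f_y/E_s = 0.0021, so compression steel does yield.
M_n = (A_s − A'_s) f_y (d − a/2) + A'_s f_y (d − d') = [2391900 × (755 − 146.585) + 375900 × (755 − 62)] × 10⁻⁶ = 1455.27 + 260.50 = 1715.77 kN·m.

M_n ≈ 1720 kN·m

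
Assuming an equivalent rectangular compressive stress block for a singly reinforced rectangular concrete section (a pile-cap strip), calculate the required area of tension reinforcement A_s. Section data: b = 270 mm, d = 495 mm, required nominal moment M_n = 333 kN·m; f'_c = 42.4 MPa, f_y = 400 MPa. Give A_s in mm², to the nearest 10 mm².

A_s ≈ 1820 mm²

With M_n = 0.85 f'_c a b (d − a/2), solve the quadratic for a:
a = d − √(d² − 2M_n/(0.85 f'_c b)) = 495 − √(495² − 2 × 333×10⁶/(0.85 × 42.4 × 270)) = 74.78 mm.
A_s = 0.85 f'_c a b / f_y = 0.85 × 42.4 × 74.78 × 270 / 400 = 1819.2 mm².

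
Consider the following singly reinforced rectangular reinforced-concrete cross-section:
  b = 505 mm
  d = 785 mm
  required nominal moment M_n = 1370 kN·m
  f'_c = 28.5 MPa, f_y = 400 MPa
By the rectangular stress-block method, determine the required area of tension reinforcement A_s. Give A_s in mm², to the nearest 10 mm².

With M_n = 0.85 f'_c a b (d − a/2), solve the quadratic for a:
a = d − √(d² − 2M_n/(0.85 f'_c b)) = 785 − √(785² − 2 × 1370×10⁶/(0.85 × 28.5 × 505)) = 158.70 mm.
A_s = 0.85 f'_c a b / f_y = 0.85 × 28.5 × 158.70 × 505 / 400 = 4853.7 mm².

A_s ≈ 4850 mm²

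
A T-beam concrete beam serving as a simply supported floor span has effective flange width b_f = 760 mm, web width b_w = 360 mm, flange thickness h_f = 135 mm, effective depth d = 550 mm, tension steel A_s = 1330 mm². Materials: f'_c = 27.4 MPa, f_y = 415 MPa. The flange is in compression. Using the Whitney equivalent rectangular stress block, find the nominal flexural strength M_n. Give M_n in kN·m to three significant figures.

M_n ≈ 295 kN·m

Tension: T = A_s f_y = 1330 × 415 = 551950 N.
Try a within the flange: a = T/(0.85 f'_c b_f) = 551950/(0.85 × 27.4 × 760) = 31.18 mm.
Since a = 31.18 ≤ h_f = 135 mm, the stress block lies entirely in the flange; analyse as a rectangular beam of width b_f.
M_n = T(d − a/2) = 551950 × (550 − 15.59) = 294.97 × 10⁶ N·mm.
M_n = 294.97 kN·m.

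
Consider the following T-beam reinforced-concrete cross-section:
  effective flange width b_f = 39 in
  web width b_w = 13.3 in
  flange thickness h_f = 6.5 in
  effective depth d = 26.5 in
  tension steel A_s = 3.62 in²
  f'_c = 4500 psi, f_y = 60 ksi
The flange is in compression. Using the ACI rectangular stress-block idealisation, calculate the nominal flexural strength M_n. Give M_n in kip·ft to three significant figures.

M_n ≈ 466 kip·ft

Tension: T = A_s f_y = 3.62 × 60 = 217.2 kips.
Try a within the flange: a = T/(0.85 f'_c b_f) = 217.2/(0.85 × 4.5 × 39) = 1.456 in.
Since a = 1.456 ≤ h_f = 6.5 in, the stress block lies entirely in the flange; analyse as a rectangular beam of width b_f.
M_n = T(d − a/2) = 217.2 × (26.5 − 0.728) = 5597.7 kip·in.
M_n = 5597.7/12 = 466.48 kip·ft.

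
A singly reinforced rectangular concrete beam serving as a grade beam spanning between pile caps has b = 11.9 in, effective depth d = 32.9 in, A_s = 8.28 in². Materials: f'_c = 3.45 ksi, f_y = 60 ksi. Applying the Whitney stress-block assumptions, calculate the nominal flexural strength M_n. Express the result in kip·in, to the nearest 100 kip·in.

T = A_s f_y = 8.28 × 60 = 496.8 kips.
a = T/(0.85 f'_c b) = 496.8/(0.85 × 3.45 × 11.9) = 14.236 in.
M_n = T(d − a/2) = 496.8 × (32.9 − 7.118) = 12808.5 kip·in.

M_n ≈ 12800 kip·in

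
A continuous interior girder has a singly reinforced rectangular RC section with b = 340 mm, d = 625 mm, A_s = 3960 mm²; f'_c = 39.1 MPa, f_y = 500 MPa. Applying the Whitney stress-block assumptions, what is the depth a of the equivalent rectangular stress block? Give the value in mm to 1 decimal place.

T = A_s f_y = 3960 × 500 = 1980000 N = 1980 kN.
Setting C = 0.85 f'_c a b equal to T: a = 1980000/(0.85 × 39.1 × 340) = 175.2 mm.

a ≈ 175.2 mm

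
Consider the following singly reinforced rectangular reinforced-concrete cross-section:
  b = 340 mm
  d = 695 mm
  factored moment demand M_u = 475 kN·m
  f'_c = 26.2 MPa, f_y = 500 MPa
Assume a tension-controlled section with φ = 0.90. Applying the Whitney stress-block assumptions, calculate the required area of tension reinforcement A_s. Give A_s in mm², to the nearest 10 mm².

M_n = M_u/φ = 475/0.90 = 527.778 kN·m.
With M_n = 0.85 f'_c a b (d − a/2), solve the quadratic for a:
a = d − √(d² − 2M_n/(0.85 f'_c b)) = 695 − √(695² − 2 × 527.778×10⁶/(0.85 × 26.2 × 340)) = 108.81 mm.
A_s = 0.85 f'_c a b / f_y = 0.85 × 26.2 × 108.81 × 340 / 500 = 1647.8 mm².

A_s ≈ 1650 mm²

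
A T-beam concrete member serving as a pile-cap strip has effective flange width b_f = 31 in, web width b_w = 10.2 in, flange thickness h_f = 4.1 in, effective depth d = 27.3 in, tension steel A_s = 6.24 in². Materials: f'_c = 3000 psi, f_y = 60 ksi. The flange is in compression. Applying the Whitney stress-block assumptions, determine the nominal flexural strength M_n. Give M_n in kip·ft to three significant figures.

M_n ≈ 775 kip·ft

Tension: T = A_s f_y = 6.24 × 60 = 374.4 kips.
Try a within the flange: a = T/(0.85 f'_c b_f) = 374.4/(0.85 × 3 × 31) = 4.736 in.
a = 4.736 > h_f = 4.1 in: the block extends into the web. Split into flange-overhang and web parts.
C_f = 0.85 f'_c (b_f − b_w) h_f = 0.85 × 3 × (31 − 10.2) × 4.1 = 217.5 kips.
Remaining web compression depth: a_w = (T − C_f)/(0.85 f'_c b_w) = (374.4 − 217.5)/(0.85 × 3 × 10.2) = 6.032 in.
M_n = C_f(d − h_f/2) + (T − C_f)(d − a_w/2) = 217.5 × (27.3 − 2.05) + 156.9 × (27.3 − 3.016) = 5491.9 + 3810.2 = 9302.1 kip·in.
M_n = 9302.1/12 = 775.18 kip·ft.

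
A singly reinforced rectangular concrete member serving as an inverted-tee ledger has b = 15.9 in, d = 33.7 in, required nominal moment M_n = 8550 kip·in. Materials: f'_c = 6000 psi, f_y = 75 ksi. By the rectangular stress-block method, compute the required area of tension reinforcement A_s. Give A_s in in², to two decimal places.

From M_n = 0.85 f'_c a b (d − a/2):
a = d − √(d² − 2M_n/(0.85 f'_c b)) = 33.7 − √(33.7² − 2 × 8550/(0.85 × 6 × 15.9)) = 3.289 in.
A_s = 0.85 f'_c a b / f_y = 0.85 × 6 × 3.289 × 15.9 / 75 = 3.556 in².

A_s ≈ 3.56 in²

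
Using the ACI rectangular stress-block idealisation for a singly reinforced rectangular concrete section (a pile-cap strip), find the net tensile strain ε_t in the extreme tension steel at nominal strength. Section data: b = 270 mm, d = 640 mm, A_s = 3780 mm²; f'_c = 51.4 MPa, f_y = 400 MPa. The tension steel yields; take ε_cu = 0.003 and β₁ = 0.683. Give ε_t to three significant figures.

a = A_s f_y/(0.85 f'_c b) = 128.18 mm.
β₁ = 0.683, so c = a/β₁ = 128.18/0.683 = 187.67 mm.
From the linear strain diagram with ε_cu = 0.003: ε_t = 0.003 (d − c)/c = 0.003 × (640 − 187.67)/187.67 = 0.00723.
Since ε_t ≥ 0.005, the section is tension-controlled.

ε_t ≈ 0.00723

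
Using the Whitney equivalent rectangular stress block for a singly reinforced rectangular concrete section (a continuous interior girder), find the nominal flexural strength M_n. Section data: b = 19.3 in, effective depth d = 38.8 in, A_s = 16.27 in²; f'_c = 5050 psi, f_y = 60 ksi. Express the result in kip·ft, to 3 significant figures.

M_n ≈ 2680 kip·ft

T = A_s f_y = 16.27 × 60 = 976.2 kips.
a = T/(0.85 f'_c b) = 976.2/(0.85 × 5.05 × 19.3) = 11.783 in.
M_n = T(d − a/2) = 976.2 × (38.8 − 5.8915) = 32125.3 kip·in = 32125.3/12 = 2677.11 kip·ft.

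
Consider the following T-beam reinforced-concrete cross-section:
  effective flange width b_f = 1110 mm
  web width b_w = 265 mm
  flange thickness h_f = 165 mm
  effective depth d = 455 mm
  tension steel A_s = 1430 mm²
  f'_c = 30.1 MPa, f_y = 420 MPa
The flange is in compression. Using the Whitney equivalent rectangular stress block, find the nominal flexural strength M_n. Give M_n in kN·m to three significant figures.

M_n ≈ 267 kN·m

Tension: T = A_s f_y = 1430 × 420 = 600600 N.
Try a within the flange: a = T/(0.85 f'_c b_f) = 600600/(0.85 × 30.1 × 1110) = 21.15 mm.
Since a = 21.15 ≤ h_f = 165 mm, the stress block lies entirely in the flange; analyse as a rectangular beam of width b_f.
M_n = T(d − a/2) = 600600 × (455 − 10.575) = 266.92 × 10⁶ N·mm.
M_n = 266.92 kN·m.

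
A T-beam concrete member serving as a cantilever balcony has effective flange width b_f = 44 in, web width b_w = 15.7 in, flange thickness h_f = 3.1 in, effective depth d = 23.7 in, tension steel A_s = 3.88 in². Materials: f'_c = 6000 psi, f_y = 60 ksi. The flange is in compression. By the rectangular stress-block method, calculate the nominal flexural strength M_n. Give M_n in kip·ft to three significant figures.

M_n ≈ 450 kip·ft

Tension: T = A_s f_y = 3.88 × 60 = 232.8 kips.
Try a within the flange: a = T/(0.85 f'_c b_f) = 232.8/(0.85 × 6 × 44) = 1.037 in.
Since a = 1.037 ≤ h_f = 3.1 in, the stress block lies entirely in the flange; analyse as a rectangular beam of width b_f.
M_n = T(d − a/2) = 232.8 × (23.7 − 0.5185) = 5396.7 kip·in.
M_n = 5396.7/12 = 449.73 kip·ft.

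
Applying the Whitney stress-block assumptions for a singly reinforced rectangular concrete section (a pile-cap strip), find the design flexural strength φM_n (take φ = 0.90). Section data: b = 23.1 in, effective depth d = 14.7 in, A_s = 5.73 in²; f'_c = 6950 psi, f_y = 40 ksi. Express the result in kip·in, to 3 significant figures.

T = A_s f_y = 5.73 × 40 = 229.2 kips.
a = T/(0.85 f'_c b) = 229.2/(0.85 × 6.95 × 23.1) = 1.680 in.
M_n = T(d − a/2) = 229.2 × (14.7 − 0.84) = 3176.7 kip·in.
φM_n = 0.90 × 3176.7 = 2859.0 kip·in.

φM_n ≈ 2860 kip·in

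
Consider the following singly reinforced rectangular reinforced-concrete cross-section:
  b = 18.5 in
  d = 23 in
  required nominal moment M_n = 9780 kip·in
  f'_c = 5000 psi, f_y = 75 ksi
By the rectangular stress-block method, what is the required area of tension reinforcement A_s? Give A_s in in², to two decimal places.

A_s ≈ 6.56 in²

From M_n = 0.85 f'_c a b (d − a/2):
a = d − √(d² − 2M_n/(0.85 f'_c b)) = 23 − √(23² − 2 × 9780/(0.85 × 5 × 18.5)) = 6.260 in.
A_s = 0.85 f'_c a b / f_y = 0.85 × 5 × 6.260 × 18.5 / 75 = 6.563 in².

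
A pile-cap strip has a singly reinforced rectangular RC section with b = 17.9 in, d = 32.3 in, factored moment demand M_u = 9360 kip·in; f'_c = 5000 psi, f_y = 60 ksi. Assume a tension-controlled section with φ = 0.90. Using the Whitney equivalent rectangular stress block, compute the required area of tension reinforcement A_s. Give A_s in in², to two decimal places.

M_n = M_u/φ = 9360/0.90 = 10400 kip·in.
From M_n = 0.85 f'_c a b (d − a/2):
a = d − √(d² − 2M_n/(0.85 f'_c b)) = 32.3 − √(32.3² − 2 × 10400/(0.85 × 5 × 17.9)) = 4.553 in.
A_s = 0.85 f'_c a b / f_y = 0.85 × 5 × 4.553 × 17.9 / 60 = 5.773 in².

A_s ≈ 5.77 in²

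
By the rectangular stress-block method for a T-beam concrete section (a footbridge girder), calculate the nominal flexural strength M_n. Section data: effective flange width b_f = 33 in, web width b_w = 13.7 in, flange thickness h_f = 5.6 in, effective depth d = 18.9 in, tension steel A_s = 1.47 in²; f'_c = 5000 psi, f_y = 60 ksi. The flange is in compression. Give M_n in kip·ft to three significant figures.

M_n ≈ 137 kip·ft

Tension: T = A_s f_y = 1.47 × 60 = 88.2 kips.
Try a within the flange: a = T/(0.85 f'_c b_f) = 88.2/(0.85 × 5 × 33) = 0.629 in.
Since a = 0.629 ≤ h_f = 5.6 in, the stress block lies entirely in the flange; analyse as a rectangular beam of width b_f.
M_n = T(d − a/2) = 88.2 × (18.9 − 0.3145) = 1639.2 kip·in.
M_n = 1639.2/12 = 136.60 kip·ft.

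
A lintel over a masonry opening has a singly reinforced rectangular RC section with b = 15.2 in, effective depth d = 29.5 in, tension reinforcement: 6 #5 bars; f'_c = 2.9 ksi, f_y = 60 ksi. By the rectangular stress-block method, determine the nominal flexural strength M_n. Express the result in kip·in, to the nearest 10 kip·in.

A_s = 6 × 0.31 = 1.86 in².
T = A_s f_y = 1.86 × 60 = 111.6 kips.
a = T/(0.85 f'_c b) = 111.6/(0.85 × 2.9 × 15.2) = 2.979 in.
M_n = T(d − a/2) = 111.6 × (29.5 − 1.4895) = 3126.0 kip·in.

M_n ≈ 3130 kip·in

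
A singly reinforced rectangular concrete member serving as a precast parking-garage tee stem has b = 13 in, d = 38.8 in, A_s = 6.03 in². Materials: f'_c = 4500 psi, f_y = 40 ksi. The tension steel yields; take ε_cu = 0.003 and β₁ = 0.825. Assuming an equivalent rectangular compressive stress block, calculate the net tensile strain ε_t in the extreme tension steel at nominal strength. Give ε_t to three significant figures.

ε_t ≈ 0.0168

a = A_s f_y/(0.85 f'_c b) = 4.851 in.
β₁ = 0.825, so c = a/β₁ = 4.851/0.825 = 5.880 in.
From the linear strain diagram with ε_cu = 0.003: ε_t = 0.003 (d − c)/c = 0.003 × (38.8 − 5.880)/5.880 = 0.0168.
Since ε_t ≥ 0.005, the section is tension-controlled.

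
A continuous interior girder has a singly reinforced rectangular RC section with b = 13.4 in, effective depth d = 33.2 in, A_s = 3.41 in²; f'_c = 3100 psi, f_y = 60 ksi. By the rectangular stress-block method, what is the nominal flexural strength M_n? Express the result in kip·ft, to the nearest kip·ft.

M_n ≈ 517 kip·ft

T = A_s f_y = 3.41 × 60 = 204.6 kips.
a = T/(0.85 f'_c b) = 204.6/(0.85 × 3.1 × 13.4) = 5.795 in.
M_n = T(d − a/2) = 204.6 × (33.2 − 2.8975) = 6199.9 kip·in = 6199.9/12 = 516.66 kip·ft.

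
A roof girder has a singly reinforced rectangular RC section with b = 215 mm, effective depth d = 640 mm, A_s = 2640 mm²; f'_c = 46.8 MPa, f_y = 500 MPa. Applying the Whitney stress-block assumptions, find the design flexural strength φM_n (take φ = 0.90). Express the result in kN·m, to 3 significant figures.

φM_n ≈ 669 kN·m

T = A_s f_y = 2640 × 500 = 1320000 N = 1320 kN.
From C = T: a = T/(0.85 f'_c b) = 1320000/(0.85 × 46.8 × 215) = 154.34 mm.
M_n = T(d − a/2) = 1320 kN × (640 − 77.17) mm = 742.94 kN·m.
φM_n = 0.90 × 742.94 = 668.65 kN·m.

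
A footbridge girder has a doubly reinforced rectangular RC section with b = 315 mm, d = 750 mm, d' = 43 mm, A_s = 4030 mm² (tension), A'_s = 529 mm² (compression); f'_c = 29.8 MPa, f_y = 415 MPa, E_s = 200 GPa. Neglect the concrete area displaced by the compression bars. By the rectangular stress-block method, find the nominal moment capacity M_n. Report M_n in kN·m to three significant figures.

Assume both tension and compression steel yield.
Net tension couple steel: A_s − A'_s = 3501 mm².
a = (A_s − A'_s) f_y / (0.85 f'_c b) = 1452915/(0.85 × 29.8 × 315) = 182.09 mm.
c = a/β₁ = 182.09/0.837 = 217.55 mm; ε'_s = 0.003(c − d')/c = 0.0024 ≥ f_y/E_s = 0.0021, so compression steel does yield.
M_n = (A_s − A'_s) f_y (d − a/2) + A'_s f_y (d − d') = [1452915 × (750 − 91.045) + 219535 × (750 − 43)] × 10⁻⁶ = 957.41 + 155.21 = 1112.62 kN·m.

M_n ≈ 1110 kN·m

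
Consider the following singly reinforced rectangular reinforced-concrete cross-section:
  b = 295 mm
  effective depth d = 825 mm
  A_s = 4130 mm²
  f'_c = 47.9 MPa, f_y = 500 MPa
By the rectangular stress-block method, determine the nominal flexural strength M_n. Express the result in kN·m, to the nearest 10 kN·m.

T = A_s f_y = 4130 × 500 = 2065000 N = 2065 kN.
From C = T: a = T/(0.85 f'_c b) = 2065000/(0.85 × 47.9 × 295) = 171.93 mm.
M_n = T(d − a/2) = 2065 kN × (825 − 85.965) mm = 1526.11 kN·m.

M_n ≈ 1530 kN·m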